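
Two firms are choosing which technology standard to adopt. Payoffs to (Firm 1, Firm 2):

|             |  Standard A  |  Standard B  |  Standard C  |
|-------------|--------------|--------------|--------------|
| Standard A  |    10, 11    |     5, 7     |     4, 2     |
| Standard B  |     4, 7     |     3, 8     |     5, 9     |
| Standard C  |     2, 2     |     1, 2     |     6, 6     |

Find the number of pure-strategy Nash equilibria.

2

Both Standard A: Firm 1 gets 10 (best alternative 4); Firm 2 gets 11 (best alternative 7). Neither deviates — NE.
Both Standard C: Firm 1 gets 6 (best alternative 5); Firm 2 gets 6 (best alternative 2). Neither deviates — NE.
Both Standard B is not a NE: Firm 1 would switch to Standard A (5 > 3).
No other cell survives both best-response checks, so there are 2 pure NE.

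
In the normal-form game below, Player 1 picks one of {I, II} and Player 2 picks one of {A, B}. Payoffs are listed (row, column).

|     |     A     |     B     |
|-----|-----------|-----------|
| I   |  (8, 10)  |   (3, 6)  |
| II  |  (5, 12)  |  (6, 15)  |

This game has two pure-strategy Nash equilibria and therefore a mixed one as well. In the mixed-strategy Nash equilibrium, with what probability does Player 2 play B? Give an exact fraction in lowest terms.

Player 2's mix q on A must make Player 1 indifferent between I and II.
Player 1's payoff from I: 8q + 3(1−q). From II: 5q + 6(1−q).
Set equal: 3q = 3(1−q) → q = 3/6 = 1/2.
Probability on B is 1 − 1/2 = 1/2.

1/2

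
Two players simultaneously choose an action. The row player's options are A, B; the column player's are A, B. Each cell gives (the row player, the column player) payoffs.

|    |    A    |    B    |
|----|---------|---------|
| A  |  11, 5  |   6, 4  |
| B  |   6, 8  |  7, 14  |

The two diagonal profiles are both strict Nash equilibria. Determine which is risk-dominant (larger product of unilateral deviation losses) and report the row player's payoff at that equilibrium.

At both A: the row player loses 11 − 6 = 5 by deviating; the column player loses 5 − 4 = 1. Product = 5·1 = 5.
At both B: the row player loses 7 − 6 = 1 by deviating; the column player loses 14 − 8 = 6. Product = 1·6 = 6.
6 > 5, so both B is risk-dominant. The row player's payoff there is 7.

7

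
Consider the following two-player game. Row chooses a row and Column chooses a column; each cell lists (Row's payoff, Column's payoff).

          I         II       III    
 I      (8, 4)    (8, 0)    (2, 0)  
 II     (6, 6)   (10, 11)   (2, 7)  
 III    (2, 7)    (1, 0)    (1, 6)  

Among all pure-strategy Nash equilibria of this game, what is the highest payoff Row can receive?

Both I is a pure NE (Row: 8 ≥ 6; Column: 4 ≥ 0). Row gets 8.
Both II is a pure NE (Row: 10 ≥ 8; Column: 11 ≥ 7). Row gets 10.
Every other cell has a profitable deviation for at least one player. Highest of {8, 10} is 10.

10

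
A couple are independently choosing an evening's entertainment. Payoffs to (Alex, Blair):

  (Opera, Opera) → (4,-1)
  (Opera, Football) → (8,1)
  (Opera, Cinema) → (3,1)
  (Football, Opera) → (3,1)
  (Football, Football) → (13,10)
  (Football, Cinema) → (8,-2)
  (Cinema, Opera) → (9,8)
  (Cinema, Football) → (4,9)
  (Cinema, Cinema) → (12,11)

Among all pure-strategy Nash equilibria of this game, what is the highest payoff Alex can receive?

13

Both Football is a pure NE (Alex: 13 ≥ 8; Blair: 10 ≥ 1). Alex gets 13.
Both Cinema is a pure NE (Alex: 12 ≥ 8; Blair: 11 ≥ 9). Alex gets 12.
Every other cell has a profitable deviation for at least one player. Highest of {13, 12} is 13.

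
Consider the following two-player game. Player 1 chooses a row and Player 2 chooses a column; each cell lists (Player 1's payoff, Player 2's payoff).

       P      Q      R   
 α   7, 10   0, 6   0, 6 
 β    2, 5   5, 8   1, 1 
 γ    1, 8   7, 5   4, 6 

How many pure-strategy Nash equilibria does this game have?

(α, P): Player 1 gets 7 (best alternative 2); Player 2 gets 10 (best alternative 6). Neither deviates — NE.
(β, Q) is not a NE: Player 1 would switch to γ (7 > 5).
No other cell survives both best-response checks, so there is 1 pure NE.

1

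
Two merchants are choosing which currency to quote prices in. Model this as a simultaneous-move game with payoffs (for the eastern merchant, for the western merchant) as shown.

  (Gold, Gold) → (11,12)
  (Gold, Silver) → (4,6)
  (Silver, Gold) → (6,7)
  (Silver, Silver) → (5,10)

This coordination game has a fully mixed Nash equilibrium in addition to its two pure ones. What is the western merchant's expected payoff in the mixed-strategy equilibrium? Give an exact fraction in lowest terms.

The eastern merchant mixes with probability p on Gold, chosen so the western merchant is indifferent: 12p + 7(1−p) = 6p + 10(1−p) gives p = 1/3.
The western merchant's expected payoff is 12·1/3 + 7·2/3 = 26/3.

26/3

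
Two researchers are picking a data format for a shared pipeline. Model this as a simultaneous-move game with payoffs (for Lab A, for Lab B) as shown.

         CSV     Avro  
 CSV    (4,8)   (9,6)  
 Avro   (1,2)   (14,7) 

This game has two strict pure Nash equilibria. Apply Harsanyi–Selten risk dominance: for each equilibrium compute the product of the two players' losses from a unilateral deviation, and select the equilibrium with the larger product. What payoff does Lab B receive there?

At both CSV: Lab A loses 4 − 1 = 3 by deviating; Lab B loses 8 − 6 = 2. Product = 3·2 = 6.
At both Avro: Lab A loses 14 − 9 = 5 by deviating; Lab B loses 7 − 2 = 5. Product = 5·5 = 25.
25 > 6, so both Avro is risk-dominant. Lab B's payoff there is 7.

7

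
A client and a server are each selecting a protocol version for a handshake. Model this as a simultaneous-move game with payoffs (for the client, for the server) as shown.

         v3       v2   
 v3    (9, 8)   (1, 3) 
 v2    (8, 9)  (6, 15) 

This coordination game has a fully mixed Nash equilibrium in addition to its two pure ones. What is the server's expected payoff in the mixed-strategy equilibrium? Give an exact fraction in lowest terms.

93/11

The client mixes with probability p on v3, chosen so the server is indifferent: 8p + 9(1−p) = 3p + 15(1−p) gives p = 6/11.
The server's expected payoff is 8·6/11 + 9·5/11 = 93/11.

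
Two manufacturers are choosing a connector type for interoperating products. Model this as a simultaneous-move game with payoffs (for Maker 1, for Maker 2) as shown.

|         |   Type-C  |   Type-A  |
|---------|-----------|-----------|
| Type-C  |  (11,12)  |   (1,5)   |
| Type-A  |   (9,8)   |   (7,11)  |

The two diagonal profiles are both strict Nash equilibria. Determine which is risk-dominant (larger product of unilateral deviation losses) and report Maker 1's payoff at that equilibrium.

At both Type-C: Maker 1 loses 11 − 9 = 2 by deviating; Maker 2 loses 12 − 5 = 7. Product = 2·7 = 14.
At both Type-A: Maker 1 loses 7 − 1 = 6 by deviating; Maker 2 loses 11 − 8 = 3. Product = 6·3 = 18.
18 > 14, so both Type-A is risk-dominant. Maker 1's payoff there is 7.

7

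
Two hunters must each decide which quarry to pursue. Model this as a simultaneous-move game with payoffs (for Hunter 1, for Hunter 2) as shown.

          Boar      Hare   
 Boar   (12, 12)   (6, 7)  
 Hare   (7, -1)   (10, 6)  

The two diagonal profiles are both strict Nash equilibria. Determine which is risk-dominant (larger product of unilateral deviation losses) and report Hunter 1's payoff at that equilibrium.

At both Boar: Hunter 1 loses 12 − 7 = 5 by deviating; Hunter 2 loses 12 − 7 = 5. Product = 5·5 = 25.
At both Hare: Hunter 1 loses 10 − 6 = 4 by deviating; Hunter 2 loses 6 − (-1) = 7. Product = 4·7 = 28.
28 > 25, so both Hare is risk-dominant. Hunter 1's payoff there is 10.

10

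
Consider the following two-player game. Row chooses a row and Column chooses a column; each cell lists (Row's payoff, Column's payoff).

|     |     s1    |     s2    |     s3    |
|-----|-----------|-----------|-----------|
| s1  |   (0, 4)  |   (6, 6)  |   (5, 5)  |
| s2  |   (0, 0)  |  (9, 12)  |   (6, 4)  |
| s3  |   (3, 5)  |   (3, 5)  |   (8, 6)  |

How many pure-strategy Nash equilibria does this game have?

2

Both s2: Row gets 9 (best alternative 6); Column gets 12 (best alternative 4). Neither deviates — NE.
Both s3: Row gets 8 (best alternative 6); Column gets 6 (best alternative 5). Neither deviates — NE.
Both s1 is not a NE: Row would switch to s3 (3 > 0).
No other cell survives both best-response checks, so there are 2 pure NE.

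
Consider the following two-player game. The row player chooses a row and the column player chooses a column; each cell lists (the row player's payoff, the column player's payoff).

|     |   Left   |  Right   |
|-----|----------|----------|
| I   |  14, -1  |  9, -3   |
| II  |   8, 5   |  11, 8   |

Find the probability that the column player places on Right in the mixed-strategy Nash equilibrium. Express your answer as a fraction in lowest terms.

The column player's mix q on Left must make the row player indifferent between I and II.
The row player's payoff from I: 14q + 9(1−q). From II: 8q + 11(1−q).
Set equal: 6q = 2(1−q) → q = 2/8 = 1/4.
Probability on Right is 1 − 1/4 = 3/4.

3/4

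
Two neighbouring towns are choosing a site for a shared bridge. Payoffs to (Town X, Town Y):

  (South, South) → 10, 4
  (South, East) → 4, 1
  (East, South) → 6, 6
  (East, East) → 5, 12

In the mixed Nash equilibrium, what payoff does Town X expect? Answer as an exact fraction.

Town Y mixes with probability q on South, chosen so Town X is indifferent: 10q + 4(1−q) = 6q + 5(1−q) gives q = 1/5.
Town X's expected payoff (from either row, since indifferent) is 10·1/5 + 4·4/5 = 26/5.

26/5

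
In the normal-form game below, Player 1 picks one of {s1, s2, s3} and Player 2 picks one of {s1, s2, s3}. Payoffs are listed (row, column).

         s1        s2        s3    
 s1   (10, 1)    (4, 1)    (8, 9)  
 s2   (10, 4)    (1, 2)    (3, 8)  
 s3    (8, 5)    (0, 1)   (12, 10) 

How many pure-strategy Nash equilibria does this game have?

Both s3: Player 1 gets 12 (best alternative 8); Player 2 gets 10 (best alternative 5). Neither deviates — NE.
Both s1 is not a NE: Player 2 would switch to s3 (9 > 1).
No other cell survives both best-response checks, so there is 1 pure NE.

1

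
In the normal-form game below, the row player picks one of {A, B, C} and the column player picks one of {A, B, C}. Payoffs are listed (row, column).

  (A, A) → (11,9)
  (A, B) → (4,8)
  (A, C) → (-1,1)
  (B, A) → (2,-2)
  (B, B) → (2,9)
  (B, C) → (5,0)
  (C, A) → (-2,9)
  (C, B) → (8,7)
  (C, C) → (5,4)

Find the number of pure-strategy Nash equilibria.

Both A: the row player gets 11 (best alternative 2); the column player gets 9 (best alternative 8). Neither deviates — NE.
Both B is not a NE: the row player would switch to C (8 > 2).
No other cell survives both best-response checks, so there is 1 pure NE.

1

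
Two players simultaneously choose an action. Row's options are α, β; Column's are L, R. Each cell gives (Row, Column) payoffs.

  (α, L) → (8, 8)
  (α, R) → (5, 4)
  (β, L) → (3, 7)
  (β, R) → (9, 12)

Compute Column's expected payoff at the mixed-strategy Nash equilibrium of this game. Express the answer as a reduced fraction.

Row mixes with probability p on α, chosen so Column is indifferent: 8p + 7(1−p) = 4p + 12(1−p) gives p = 5/9.
Column's expected payoff is 8·5/9 + 7·4/9 = 68/9.

68/9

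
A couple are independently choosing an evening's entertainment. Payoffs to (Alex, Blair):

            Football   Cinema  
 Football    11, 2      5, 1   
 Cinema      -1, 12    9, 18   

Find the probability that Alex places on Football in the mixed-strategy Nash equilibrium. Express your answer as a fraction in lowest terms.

Alex's mix p on Football must make Blair indifferent between Football and Cinema.
Blair's payoff from Football: 2p + 12(1−p). From Cinema: 1p + 18(1−p).
Set equal: 1p = 6(1−p) → p = 6/7.

6/7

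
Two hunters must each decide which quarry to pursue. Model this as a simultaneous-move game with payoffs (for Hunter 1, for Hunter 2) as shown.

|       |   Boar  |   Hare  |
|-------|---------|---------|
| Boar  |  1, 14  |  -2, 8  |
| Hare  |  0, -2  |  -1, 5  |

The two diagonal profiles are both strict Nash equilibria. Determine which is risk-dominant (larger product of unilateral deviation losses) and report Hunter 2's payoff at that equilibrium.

5

At both Boar: Hunter 1 loses 1 − 0 = 1 by deviating; Hunter 2 loses 14 − 8 = 6. Product = 1·6 = 6.
At both Hare: Hunter 1 loses -1 − (-2) = 1 by deviating; Hunter 2 loses 5 − (-2) = 7. Product = 1·7 = 7.
7 > 6, so both Hare is risk-dominant. Hunter 2's payoff there is 5.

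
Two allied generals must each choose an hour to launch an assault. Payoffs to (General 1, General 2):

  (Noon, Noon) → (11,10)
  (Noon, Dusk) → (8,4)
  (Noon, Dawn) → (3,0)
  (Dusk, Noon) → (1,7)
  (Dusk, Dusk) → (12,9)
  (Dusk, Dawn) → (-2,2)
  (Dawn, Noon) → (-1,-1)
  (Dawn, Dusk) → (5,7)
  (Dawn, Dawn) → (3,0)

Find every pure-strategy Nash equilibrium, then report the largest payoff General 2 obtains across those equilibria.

10

Both Noon is a pure NE (General 1: 11 ≥ 1; General 2: 10 ≥ 4). General 2 gets 10.
Both Dusk is a pure NE (General 1: 12 ≥ 8; General 2: 9 ≥ 7). General 2 gets 9.
Every other cell has a profitable deviation for at least one player. Highest of {10, 9} is 10.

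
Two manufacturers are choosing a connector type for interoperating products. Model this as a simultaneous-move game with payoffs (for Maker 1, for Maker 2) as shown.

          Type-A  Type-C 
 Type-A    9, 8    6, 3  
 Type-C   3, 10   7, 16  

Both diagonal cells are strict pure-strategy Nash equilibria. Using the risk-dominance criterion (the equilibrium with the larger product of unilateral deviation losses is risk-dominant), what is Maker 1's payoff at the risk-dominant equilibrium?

At both Type-A: Maker 1 loses 9 − 3 = 6 by deviating; Maker 2 loses 8 − 3 = 5. Product = 6·5 = 30.
At both Type-C: Maker 1 loses 7 − 6 = 1 by deviating; Maker 2 loses 16 − 10 = 6. Product = 1·6 = 6.
30 > 6, so both Type-A is risk-dominant. Maker 1's payoff there is 9.

9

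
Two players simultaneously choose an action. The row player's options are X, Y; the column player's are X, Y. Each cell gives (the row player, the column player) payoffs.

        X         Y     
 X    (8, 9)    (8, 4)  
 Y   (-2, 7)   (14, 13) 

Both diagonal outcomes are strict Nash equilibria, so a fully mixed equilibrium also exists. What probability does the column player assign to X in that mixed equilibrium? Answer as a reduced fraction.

3/8

The column player's mix q on X must make the row player indifferent between X and Y.
The row player's payoff from X: 8q + 8(1−q). From Y: (-2)q + 14(1−q).
Set equal: 10q = 6(1−q) → q = 6/16 = 3/8.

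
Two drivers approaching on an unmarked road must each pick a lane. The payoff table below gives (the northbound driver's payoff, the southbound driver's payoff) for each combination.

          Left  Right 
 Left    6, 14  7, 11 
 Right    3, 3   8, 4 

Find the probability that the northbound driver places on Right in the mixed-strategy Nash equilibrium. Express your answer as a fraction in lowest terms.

3/4

The northbound driver's mix p on Left must make the southbound driver indifferent between Left and Right.
The southbound driver's payoff from Left: 14p + 3(1−p). From Right: 11p + 4(1−p).
Set equal: 3p = 1(1−p) → p = 1/4.
Probability on Right is 1 − 1/4 = 3/4.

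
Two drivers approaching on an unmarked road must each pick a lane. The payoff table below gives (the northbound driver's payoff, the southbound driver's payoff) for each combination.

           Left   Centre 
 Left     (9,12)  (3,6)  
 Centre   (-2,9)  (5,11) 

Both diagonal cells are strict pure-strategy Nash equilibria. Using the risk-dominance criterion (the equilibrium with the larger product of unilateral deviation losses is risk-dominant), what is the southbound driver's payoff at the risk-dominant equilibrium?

12

At both Left: the northbound driver loses 9 − (-2) = 11 by deviating; the southbound driver loses 12 − 6 = 6. Product = 11·6 = 66.
At both Centre: the northbound driver loses 5 − 3 = 2 by deviating; the southbound driver loses 11 − 9 = 2. Product = 2·2 = 4.
66 > 4, so both Left is risk-dominant. The southbound driver's payoff there is 12.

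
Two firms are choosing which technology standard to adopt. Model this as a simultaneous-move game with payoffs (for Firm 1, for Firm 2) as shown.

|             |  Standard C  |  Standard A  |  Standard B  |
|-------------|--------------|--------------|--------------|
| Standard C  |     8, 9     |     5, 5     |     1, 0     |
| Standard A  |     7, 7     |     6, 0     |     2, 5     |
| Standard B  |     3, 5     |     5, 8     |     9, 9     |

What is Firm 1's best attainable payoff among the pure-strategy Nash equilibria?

Both Standard C is a pure NE (Firm 1: 8 ≥ 7; Firm 2: 9 ≥ 5). Firm 1 gets 8.
Both Standard B is a pure NE (Firm 1: 9 ≥ 2; Firm 2: 9 ≥ 8). Firm 1 gets 9.
Every other cell has a profitable deviation for at least one player. Highest of {8, 9} is 9.

9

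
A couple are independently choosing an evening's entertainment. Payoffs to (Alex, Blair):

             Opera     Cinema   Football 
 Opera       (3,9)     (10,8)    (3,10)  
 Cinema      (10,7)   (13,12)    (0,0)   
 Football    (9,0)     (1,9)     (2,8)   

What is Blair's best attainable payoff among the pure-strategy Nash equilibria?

(Opera, Football) is a pure NE (Alex: 3 ≥ 2; Blair: 10 ≥ 9). Blair gets 10.
Both Cinema is a pure NE (Alex: 13 ≥ 10; Blair: 12 ≥ 7). Blair gets 12.
Every other cell has a profitable deviation for at least one player. Highest of {10, 12} is 12.

12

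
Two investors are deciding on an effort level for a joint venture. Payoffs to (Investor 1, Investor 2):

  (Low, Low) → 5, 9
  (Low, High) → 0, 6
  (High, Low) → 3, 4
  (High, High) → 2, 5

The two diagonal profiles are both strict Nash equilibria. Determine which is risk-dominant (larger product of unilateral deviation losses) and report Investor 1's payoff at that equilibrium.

5

At both Low: Investor 1 loses 5 − 3 = 2 by deviating; Investor 2 loses 9 − 6 = 3. Product = 2·3 = 6.
At both High: Investor 1 loses 2 − 0 = 2 by deviating; Investor 2 loses 5 − 4 = 1. Product = 2·1 = 2.
6 > 2, so both Low is risk-dominant. Investor 1's payoff there is 5.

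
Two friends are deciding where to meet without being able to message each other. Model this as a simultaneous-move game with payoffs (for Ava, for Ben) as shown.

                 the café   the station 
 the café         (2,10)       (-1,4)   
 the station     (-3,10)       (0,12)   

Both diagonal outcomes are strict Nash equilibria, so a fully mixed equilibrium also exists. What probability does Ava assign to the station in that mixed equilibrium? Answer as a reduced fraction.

Ava's mix p on the café must make Ben indifferent between the café and the station.
Ben's payoff from the café: 10p + 10(1−p). From the station: 4p + 12(1−p).
Set equal: 6p = 2(1−p) → p = 2/8 = 1/4.
Probability on the station is 1 − 1/4 = 3/4.

3/4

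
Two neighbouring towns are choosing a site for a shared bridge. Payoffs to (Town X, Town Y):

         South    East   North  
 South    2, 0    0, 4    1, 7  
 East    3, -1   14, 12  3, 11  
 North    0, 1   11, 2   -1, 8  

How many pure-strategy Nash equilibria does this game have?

Both East: Town X gets 14 (best alternative 11); Town Y gets 12 (best alternative 11). Neither deviates — NE.
Both South is not a NE: Town X would switch to East (3 > 2).
No other cell survives both best-response checks, so there is 1 pure NE.

1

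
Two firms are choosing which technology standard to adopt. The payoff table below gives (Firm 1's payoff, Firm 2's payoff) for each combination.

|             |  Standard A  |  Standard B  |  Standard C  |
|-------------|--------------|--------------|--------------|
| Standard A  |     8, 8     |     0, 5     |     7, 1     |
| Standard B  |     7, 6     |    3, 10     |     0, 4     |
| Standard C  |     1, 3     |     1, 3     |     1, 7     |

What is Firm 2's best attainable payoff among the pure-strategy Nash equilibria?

Both Standard A is a pure NE (Firm 1: 8 ≥ 7; Firm 2: 8 ≥ 5). Firm 2 gets 8.
Both Standard B is a pure NE (Firm 1: 3 ≥ 1; Firm 2: 10 ≥ 6). Firm 2 gets 10.
Every other cell has a profitable deviation for at least one player. Highest of {8, 10} is 10.

10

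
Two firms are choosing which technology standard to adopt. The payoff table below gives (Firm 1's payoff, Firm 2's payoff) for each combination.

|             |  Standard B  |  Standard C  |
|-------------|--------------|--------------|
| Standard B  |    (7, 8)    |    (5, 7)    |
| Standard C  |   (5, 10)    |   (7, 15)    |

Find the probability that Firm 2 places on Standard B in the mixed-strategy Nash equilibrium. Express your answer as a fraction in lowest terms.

Firm 2's mix q on Standard B must make Firm 1 indifferent between Standard B and Standard C.
Firm 1's payoff from Standard B: 7q + 5(1−q). From Standard C: 5q + 7(1−q).
Set equal: 2q = 2(1−q) → q = 2/4 = 1/2.

1/2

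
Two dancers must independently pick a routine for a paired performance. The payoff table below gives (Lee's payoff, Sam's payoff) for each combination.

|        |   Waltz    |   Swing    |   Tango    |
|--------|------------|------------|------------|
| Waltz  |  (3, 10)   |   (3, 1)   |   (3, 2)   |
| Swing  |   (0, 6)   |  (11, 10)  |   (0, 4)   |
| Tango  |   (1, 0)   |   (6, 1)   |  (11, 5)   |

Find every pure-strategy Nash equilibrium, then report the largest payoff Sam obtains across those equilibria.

10

Both Waltz is a pure NE (Lee: 3 ≥ 1; Sam: 10 ≥ 2). Sam gets 10.
Both Swing is a pure NE (Lee: 11 ≥ 6; Sam: 10 ≥ 6). Sam gets 10.
Both Tango is a pure NE (Lee: 11 ≥ 3; Sam: 5 ≥ 1). Sam gets 5.
Every other cell has a profitable deviation for at least one player. Highest of {10, 10, 5} is 10.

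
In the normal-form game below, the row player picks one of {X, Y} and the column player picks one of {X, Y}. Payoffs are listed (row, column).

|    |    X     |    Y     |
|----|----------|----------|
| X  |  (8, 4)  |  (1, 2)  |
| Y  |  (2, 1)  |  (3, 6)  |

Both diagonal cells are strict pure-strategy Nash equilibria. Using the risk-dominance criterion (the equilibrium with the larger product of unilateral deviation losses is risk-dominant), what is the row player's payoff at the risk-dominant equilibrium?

8

At both X: the row player loses 8 − 2 = 6 by deviating; the column player loses 4 − 2 = 2. Product = 6·2 = 12.
At both Y: the row player loses 3 − 1 = 2 by deviating; the column player loses 6 − 1 = 5. Product = 2·5 = 10.
12 > 10, so both X is risk-dominant. The row player's payoff there is 8.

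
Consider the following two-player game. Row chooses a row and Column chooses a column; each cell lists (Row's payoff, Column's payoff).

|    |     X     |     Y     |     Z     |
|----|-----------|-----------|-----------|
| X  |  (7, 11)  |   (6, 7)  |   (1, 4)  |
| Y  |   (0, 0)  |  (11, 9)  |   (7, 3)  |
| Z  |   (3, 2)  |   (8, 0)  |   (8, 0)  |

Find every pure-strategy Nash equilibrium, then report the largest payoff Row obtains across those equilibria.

11

Both X is a pure NE (Row: 7 ≥ 3; Column: 11 ≥ 7). Row gets 7.
Both Y is a pure NE (Row: 11 ≥ 8; Column: 9 ≥ 3). Row gets 11.
Every other cell has a profitable deviation for at least one player. Highest of {7, 11} is 11.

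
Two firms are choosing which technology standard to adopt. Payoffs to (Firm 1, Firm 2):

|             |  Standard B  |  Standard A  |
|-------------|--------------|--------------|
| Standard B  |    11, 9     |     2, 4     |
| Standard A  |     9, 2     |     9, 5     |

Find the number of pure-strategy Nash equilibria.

Both Standard B: Firm 1 gets 11 (best alternative 9); Firm 2 gets 9 (best alternative 4). Neither deviates — NE.
Both Standard A: Firm 1 gets 9 (best alternative 2); Firm 2 gets 5 (best alternative 2). Neither deviates — NE.
(Standard A, Standard B) is not a NE: Firm 1 would switch to Standard B (11 > 9).
No other cell survives both best-response checks, so there are 2 pure NE.

2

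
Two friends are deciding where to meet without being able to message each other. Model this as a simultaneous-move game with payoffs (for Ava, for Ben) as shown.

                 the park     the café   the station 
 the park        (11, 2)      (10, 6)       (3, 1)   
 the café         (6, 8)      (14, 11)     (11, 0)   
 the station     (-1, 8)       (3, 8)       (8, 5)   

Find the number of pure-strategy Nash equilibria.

Both the café: Ava gets 14 (best alternative 10); Ben gets 11 (best alternative 8). Neither deviates — NE.
Both the station is not a NE: Ava would switch to the café (11 > 8).
No other cell survives both best-response checks, so there is 1 pure NE.

1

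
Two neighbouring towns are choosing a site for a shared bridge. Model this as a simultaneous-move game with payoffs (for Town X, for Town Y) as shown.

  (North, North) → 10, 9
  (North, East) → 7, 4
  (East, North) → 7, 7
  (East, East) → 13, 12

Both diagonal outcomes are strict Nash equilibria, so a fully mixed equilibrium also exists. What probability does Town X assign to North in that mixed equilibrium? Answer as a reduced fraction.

Town X's mix p on North must make Town Y indifferent between North and East.
Town Y's payoff from North: 9p + 7(1−p). From East: 4p + 12(1−p).
Set equal: 5p = 5(1−p) → p = 5/10 = 1/2.

1/2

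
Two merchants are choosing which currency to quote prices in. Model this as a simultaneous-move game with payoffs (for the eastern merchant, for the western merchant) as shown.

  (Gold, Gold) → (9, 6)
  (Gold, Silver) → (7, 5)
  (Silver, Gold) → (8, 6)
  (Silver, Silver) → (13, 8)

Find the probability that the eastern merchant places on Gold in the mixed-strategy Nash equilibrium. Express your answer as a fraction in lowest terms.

The eastern merchant's mix p on Gold must make the western merchant indifferent between Gold and Silver.
The western merchant's payoff from Gold: 6p + 6(1−p). From Silver: 5p + 8(1−p).
Set equal: 1p = 2(1−p) → p = 2/3.

2/3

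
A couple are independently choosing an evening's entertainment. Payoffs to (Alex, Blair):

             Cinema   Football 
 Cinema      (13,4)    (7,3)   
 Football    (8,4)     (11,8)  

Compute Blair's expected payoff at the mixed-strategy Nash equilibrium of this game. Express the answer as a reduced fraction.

Alex mixes with probability p on Cinema, chosen so Blair is indifferent: 4p + 4(1−p) = 3p + 8(1−p) gives p = 4/5.
Blair's expected payoff is 4·4/5 + 4·1/5 = 4.

4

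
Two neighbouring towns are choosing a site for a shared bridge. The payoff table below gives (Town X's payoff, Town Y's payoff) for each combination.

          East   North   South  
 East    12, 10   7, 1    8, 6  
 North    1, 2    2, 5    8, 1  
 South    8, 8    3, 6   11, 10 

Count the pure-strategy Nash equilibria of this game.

2

Both East: Town X gets 12 (best alternative 8); Town Y gets 10 (best alternative 6). Neither deviates — NE.
Both South: Town X gets 11 (best alternative 8); Town Y gets 10 (best alternative 8). Neither deviates — NE.
Both North is not a NE: Town X would switch to East (7 > 2).
No other cell survives both best-response checks, so there are 2 pure NE.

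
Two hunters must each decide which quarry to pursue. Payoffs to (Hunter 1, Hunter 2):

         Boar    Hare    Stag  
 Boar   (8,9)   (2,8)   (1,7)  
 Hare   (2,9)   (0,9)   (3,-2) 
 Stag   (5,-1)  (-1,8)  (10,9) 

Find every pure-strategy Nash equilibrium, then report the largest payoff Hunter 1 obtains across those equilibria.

Both Boar is a pure NE (Hunter 1: 8 ≥ 5; Hunter 2: 9 ≥ 8). Hunter 1 gets 8.
Both Stag is a pure NE (Hunter 1: 10 ≥ 3; Hunter 2: 9 ≥ 8). Hunter 1 gets 10.
Every other cell has a profitable deviation for at least one player. Highest of {8, 10} is 10.

10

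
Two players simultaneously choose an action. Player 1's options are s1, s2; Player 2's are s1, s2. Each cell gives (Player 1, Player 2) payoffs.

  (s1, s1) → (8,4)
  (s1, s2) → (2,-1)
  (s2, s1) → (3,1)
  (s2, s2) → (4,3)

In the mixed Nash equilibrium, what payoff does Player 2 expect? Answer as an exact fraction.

13/7

Player 1 mixes with probability p on s1, chosen so Player 2 is indifferent: 4p + 1(1−p) = (-1)p + 3(1−p) gives p = 2/7.
Player 2's expected payoff is 4·2/7 + 1·5/7 = 13/7.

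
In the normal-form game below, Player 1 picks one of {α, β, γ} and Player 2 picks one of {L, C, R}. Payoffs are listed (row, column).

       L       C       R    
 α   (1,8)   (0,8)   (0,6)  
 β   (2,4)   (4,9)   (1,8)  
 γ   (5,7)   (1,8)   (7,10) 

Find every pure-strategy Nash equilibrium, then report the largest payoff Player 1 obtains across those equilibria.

(β, C) is a pure NE (Player 1: 4 ≥ 1; Player 2: 9 ≥ 8). Player 1 gets 4.
(γ, R) is a pure NE (Player 1: 7 ≥ 1; Player 2: 10 ≥ 8). Player 1 gets 7.
Every other cell has a profitable deviation for at least one player. Highest of {4, 7} is 7.

7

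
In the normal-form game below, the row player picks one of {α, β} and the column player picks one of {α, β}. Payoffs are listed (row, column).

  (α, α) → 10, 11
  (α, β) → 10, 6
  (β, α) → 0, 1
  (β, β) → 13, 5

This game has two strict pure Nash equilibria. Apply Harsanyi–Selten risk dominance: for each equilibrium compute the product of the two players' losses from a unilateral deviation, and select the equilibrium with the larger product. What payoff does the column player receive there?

At both α: the row player loses 10 − 0 = 10 by deviating; the column player loses 11 − 6 = 5. Product = 10·5 = 50.
At both β: the row player loses 13 − 10 = 3 by deviating; the column player loses 5 − 1 = 4. Product = 3·4 = 12.
50 > 12, so both α is risk-dominant. The column player's payoff there is 11.

11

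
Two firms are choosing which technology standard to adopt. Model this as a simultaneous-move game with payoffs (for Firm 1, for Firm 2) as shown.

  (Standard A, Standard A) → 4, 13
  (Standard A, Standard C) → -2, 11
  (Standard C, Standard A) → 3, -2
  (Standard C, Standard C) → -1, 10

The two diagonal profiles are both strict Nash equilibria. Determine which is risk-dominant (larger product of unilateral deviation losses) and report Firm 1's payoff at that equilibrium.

-1

At both Standard A: Firm 1 loses 4 − 3 = 1 by deviating; Firm 2 loses 13 − 11 = 2. Product = 1·2 = 2.
At both Standard C: Firm 1 loses -1 − (-2) = 1 by deviating; Firm 2 loses 10 − (-2) = 12. Product = 1·12 = 12.
12 > 2, so both Standard C is risk-dominant. Firm 1's payoff there is -1.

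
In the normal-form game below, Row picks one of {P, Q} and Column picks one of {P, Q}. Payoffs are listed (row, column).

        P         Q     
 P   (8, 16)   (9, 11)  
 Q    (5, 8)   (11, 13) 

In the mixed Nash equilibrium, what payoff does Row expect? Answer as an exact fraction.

Column mixes with probability q on P, chosen so Row is indifferent: 8q + 9(1−q) = 5q + 11(1−q) gives q = 2/5.
Row's expected payoff (from either row, since indifferent) is 8·2/5 + 9·3/5 = 43/5.

43/5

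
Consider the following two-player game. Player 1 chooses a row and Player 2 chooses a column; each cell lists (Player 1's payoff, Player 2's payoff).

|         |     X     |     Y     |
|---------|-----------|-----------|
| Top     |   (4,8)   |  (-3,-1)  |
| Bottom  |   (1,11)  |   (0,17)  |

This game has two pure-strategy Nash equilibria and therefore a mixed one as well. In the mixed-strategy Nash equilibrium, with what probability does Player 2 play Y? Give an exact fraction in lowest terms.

Player 2's mix q on X must make Player 1 indifferent between Top and Bottom.
Player 1's payoff from Top: 4q + (-3)(1−q). From Bottom: 1q + 0(1−q).
Set equal: 3q = 3(1−q) → q = 3/6 = 1/2.
Probability on Y is 1 − 1/2 = 1/2.

1/2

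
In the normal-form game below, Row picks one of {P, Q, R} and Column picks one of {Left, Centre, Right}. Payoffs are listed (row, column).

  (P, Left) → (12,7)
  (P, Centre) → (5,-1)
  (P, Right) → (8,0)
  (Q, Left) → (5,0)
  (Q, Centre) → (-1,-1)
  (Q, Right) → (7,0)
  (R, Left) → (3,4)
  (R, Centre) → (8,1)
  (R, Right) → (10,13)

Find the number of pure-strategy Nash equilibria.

2

(P, Left): Row gets 12 (best alternative 5); Column gets 7 (best alternative 0). Neither deviates — NE.
(R, Right): Row gets 10 (best alternative 8); Column gets 13 (best alternative 4). Neither deviates — NE.
(Q, Centre) is not a NE: Row would switch to R (8 > -1).
No other cell survives both best-response checks, so there are 2 pure NE.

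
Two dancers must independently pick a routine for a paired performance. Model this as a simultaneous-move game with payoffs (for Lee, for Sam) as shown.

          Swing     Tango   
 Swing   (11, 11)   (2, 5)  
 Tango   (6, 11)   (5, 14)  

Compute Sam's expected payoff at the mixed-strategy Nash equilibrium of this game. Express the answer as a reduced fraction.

Lee mixes with probability p on Swing, chosen so Sam is indifferent: 11p + 11(1−p) = 5p + 14(1−p) gives p = 1/3.
Sam's expected payoff is 11·1/3 + 11·2/3 = 11.

11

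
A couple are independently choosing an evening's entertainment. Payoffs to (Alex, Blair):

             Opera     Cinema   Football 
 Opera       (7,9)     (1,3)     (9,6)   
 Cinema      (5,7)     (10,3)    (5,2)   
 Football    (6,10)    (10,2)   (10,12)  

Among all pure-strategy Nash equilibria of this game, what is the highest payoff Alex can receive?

Both Opera is a pure NE (Alex: 7 ≥ 6; Blair: 9 ≥ 6). Alex gets 7.
Both Football is a pure NE (Alex: 10 ≥ 9; Blair: 12 ≥ 10). Alex gets 10.
Every other cell has a profitable deviation for at least one player. Highest of {7, 10} is 10.

10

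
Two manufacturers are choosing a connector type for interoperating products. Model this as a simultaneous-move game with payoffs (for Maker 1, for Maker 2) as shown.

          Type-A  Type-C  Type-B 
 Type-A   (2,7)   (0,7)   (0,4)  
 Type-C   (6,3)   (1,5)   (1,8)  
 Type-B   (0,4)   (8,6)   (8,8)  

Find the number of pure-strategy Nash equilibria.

1

Both Type-B: Maker 1 gets 8 (best alternative 1); Maker 2 gets 8 (best alternative 6). Neither deviates — NE.
Both Type-A is not a NE: Maker 1 would switch to Type-C (6 > 2).
No other cell survives both best-response checks, so there is 1 pure NE.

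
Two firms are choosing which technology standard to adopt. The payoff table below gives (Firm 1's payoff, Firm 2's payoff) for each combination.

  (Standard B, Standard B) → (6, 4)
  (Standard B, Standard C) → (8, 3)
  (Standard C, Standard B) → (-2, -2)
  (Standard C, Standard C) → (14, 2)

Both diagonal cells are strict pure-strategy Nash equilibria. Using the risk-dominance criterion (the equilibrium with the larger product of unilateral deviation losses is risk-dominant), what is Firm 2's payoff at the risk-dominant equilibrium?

At both Standard B: Firm 1 loses 6 − (-2) = 8 by deviating; Firm 2 loses 4 − 3 = 1. Product = 8·1 = 8.
At both Standard C: Firm 1 loses 14 − 8 = 6 by deviating; Firm 2 loses 2 − (-2) = 4. Product = 6·4 = 24.
24 > 8, so both Standard C is risk-dominant. Firm 2's payoff there is 2.

2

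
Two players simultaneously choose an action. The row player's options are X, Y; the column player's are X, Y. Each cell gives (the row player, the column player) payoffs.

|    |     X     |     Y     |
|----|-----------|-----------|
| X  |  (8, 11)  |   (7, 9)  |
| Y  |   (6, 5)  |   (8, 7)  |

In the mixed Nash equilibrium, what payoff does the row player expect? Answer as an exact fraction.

The column player mixes with probability q on X, chosen so the row player is indifferent: 8q + 7(1−q) = 6q + 8(1−q) gives q = 1/3.
The row player's expected payoff (from either row, since indifferent) is 8·1/3 + 7·2/3 = 22/3.

22/3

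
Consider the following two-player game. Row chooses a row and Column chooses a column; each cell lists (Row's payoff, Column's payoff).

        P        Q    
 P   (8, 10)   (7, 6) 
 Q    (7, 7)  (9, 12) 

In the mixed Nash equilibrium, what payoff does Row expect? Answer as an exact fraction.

23/3

Column mixes with probability q on P, chosen so Row is indifferent: 8q + 7(1−q) = 7q + 9(1−q) gives q = 2/3.
Row's expected payoff (from either row, since indifferent) is 8·2/3 + 7·1/3 = 23/3.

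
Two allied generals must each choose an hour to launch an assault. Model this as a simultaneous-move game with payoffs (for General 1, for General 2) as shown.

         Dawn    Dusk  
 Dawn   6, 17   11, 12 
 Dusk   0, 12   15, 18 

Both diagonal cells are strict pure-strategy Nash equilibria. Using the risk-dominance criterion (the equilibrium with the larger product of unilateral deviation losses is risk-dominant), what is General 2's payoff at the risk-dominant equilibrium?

17

At both Dawn: General 1 loses 6 − 0 = 6 by deviating; General 2 loses 17 − 12 = 5. Product = 6·5 = 30.
At both Dusk: General 1 loses 15 − 11 = 4 by deviating; General 2 loses 18 − 12 = 6. Product = 4·6 = 24.
30 > 24, so both Dawn is risk-dominant. General 2's payoff there is 17.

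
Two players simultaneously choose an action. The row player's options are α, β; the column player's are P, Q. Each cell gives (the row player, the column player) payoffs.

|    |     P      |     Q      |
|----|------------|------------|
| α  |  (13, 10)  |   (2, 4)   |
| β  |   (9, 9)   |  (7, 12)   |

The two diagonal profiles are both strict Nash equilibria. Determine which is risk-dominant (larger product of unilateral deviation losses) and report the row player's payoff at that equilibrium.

13

At (α, P): the row player loses 13 − 9 = 4 by deviating; the column player loses 10 − 4 = 6. Product = 4·6 = 24.
At (β, Q): the row player loses 7 − 2 = 5 by deviating; the column player loses 12 − 9 = 3. Product = 5·3 = 15.
24 > 15, so (α, P) is risk-dominant. The row player's payoff there is 13.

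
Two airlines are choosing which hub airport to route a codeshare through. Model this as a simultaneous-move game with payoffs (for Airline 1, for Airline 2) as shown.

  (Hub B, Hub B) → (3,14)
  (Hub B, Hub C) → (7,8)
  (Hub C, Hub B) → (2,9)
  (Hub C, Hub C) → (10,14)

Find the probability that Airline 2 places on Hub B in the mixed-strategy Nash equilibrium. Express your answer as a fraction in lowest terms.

3/4

Airline 2's mix q on Hub B must make Airline 1 indifferent between Hub B and Hub C.
Airline 1's payoff from Hub B: 3q + 7(1−q). From Hub C: 2q + 10(1−q).
Set equal: 1q = 3(1−q) → q = 3/4.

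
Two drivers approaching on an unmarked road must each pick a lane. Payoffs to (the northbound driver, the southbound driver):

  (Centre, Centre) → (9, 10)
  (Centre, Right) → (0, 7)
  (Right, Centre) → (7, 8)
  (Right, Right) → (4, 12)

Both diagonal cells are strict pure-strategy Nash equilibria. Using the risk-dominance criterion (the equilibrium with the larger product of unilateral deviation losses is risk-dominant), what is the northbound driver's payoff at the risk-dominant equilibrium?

At both Centre: the northbound driver loses 9 − 7 = 2 by deviating; the southbound driver loses 10 − 7 = 3. Product = 2·3 = 6.
At both Right: the northbound driver loses 4 − 0 = 4 by deviating; the southbound driver loses 12 − 8 = 4. Product = 4·4 = 16.
16 > 6, so both Right is risk-dominant. The northbound driver's payoff there is 4.

4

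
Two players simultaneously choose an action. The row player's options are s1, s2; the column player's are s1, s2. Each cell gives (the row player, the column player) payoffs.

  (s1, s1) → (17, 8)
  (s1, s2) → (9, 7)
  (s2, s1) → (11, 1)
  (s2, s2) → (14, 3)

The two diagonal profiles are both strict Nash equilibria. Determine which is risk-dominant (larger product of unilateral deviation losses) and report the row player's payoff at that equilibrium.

14

At both s1: the row player loses 17 − 11 = 6 by deviating; the column player loses 8 − 7 = 1. Product = 6·1 = 6.
At both s2: the row player loses 14 − 9 = 5 by deviating; the column player loses 3 − 1 = 2. Product = 5·2 = 10.
10 > 6, so both s2 is risk-dominant. The row player's payoff there is 14.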